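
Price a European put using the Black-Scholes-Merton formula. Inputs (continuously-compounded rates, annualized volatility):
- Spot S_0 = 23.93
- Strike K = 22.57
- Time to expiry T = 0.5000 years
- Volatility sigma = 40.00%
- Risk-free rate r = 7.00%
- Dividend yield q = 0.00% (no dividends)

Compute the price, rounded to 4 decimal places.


Answer: Price = 1.6412

Derivation:
d1 = (ln(S/K) + (r - q + 0.5*sigma^2) * T) / (sigma * sqrt(T)) = 0.47203377
d2 = d1 - sigma * sqrt(T) = 0.18919105
exp(-rT) = 0.96560542; exp(-qT) = 1.00000000
P = K * exp(-rT) * N(-d2) - S_0 * exp(-qT) * N(-d1)
N(-d1) = 0.31845134; N(-d2) = 0.42497154
P = 22.5700 * 0.96560542 * 0.42497154 - 23.9300 * 1.00000000 * 0.31845134 = 1.6412


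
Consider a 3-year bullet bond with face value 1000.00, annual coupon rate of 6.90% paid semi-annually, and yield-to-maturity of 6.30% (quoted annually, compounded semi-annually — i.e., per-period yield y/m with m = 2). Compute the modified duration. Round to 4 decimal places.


Answer: Modified duration = 2.6786

Derivation:
Coupon per period c = face * coupon_rate / m = 34.500000
Periods per year m = 2; per-period yield y/m = 0.031500
Number of cashflows N = 6
Cashflows (t years, CF_t, discount factor 1/(1+y/m)^(m*t), PV):
  t = 0.5000: CF_t = 34.500000, DF = 0.969462, PV = 33.446437
  t = 1.0000: CF_t = 34.500000, DF = 0.939856, PV = 32.425048
  t = 1.5000: CF_t = 34.500000, DF = 0.911155, PV = 31.434850
  t = 2.0000: CF_t = 34.500000, DF = 0.883330, PV = 30.474891
  t = 2.5000: CF_t = 34.500000, DF = 0.856355, PV = 29.544248
  t = 3.0000: CF_t = 1034.500000, DF = 0.830204, PV = 858.845612
Price P = sum_t PV_t = 1016.171087
First compute Macaulay numerator sum_t t * PV_t:
  t * PV_t at t = 0.5000: 16.723219
  t * PV_t at t = 1.0000: 32.425048
  t * PV_t at t = 1.5000: 47.152276
  t * PV_t at t = 2.0000: 60.949783
  t * PV_t at t = 2.5000: 73.860619
  t * PV_t at t = 3.0000: 2576.536836
Macaulay duration D = 2807.647780 / 1016.171087 = 2.762968
Modified duration = D / (1 + y/m) = 2.762968 / (1 + 0.031500) = 2.678592


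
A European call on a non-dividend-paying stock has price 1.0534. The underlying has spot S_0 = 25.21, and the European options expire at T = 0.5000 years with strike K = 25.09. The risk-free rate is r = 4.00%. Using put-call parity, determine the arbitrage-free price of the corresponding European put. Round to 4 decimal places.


Answer: Put price = 0.4366

Derivation:
Put-call parity: C - P = S_0 * exp(-qT) - K * exp(-rT).
S_0 * exp(-qT) = 25.2100 * 1.00000000 = 25.21000000
K * exp(-rT) = 25.0900 * 0.98019867 = 24.59318471
P = C - S*exp(-qT) + K*exp(-rT)
P = 1.0534 - 25.21000000 + 24.59318471 = 0.4366


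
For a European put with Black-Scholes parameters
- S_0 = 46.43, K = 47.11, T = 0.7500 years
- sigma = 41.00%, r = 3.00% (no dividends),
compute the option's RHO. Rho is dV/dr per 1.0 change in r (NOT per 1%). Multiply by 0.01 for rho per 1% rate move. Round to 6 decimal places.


Answer: Rho = -19.402463

Derivation:
d1 = 0.1999547307; d2 = -0.1551156849
phi(d1) = 0.3910462340; exp(-qT) = 1.0000000000; exp(-rT) = 0.9777512372
N(-d2) = 0.5616349414
Rho = -K*T*exp(-rT)*N(-d2) = -47.1100 * 0.7500 * 0.9777512372 * 0.5616349414 = -19.402463


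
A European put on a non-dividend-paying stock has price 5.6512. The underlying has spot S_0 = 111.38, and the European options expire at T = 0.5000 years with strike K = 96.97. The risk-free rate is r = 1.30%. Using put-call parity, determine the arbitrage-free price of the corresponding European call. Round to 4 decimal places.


Answer: Call price = 20.6895

Derivation:
Put-call parity: C - P = S_0 * exp(-qT) - K * exp(-rT).
S_0 * exp(-qT) = 111.3800 * 1.00000000 = 111.38000000
K * exp(-rT) = 96.9700 * 0.99352108 = 96.34173906
C = P + S*exp(-qT) - K*exp(-rT)
C = 5.6512 + 111.38000000 - 96.34173906 = 20.6895


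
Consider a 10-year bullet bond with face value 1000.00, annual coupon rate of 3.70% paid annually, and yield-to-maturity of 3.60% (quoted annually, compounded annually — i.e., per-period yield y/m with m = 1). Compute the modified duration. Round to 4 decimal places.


Coupon per period c = face * coupon_rate / m = 37.000000
Periods per year m = 1; per-period yield y/m = 0.036000
Number of cashflows N = 10
Cashflows (t years, CF_t, discount factor 1/(1+y/m)^(m*t), PV):
  t = 1.0000: CF_t = 37.000000, DF = 0.965251, PV = 35.714286
  t = 2.0000: CF_t = 37.000000, DF = 0.931709, PV = 34.473249
  t = 3.0000: CF_t = 37.000000, DF = 0.899333, PV = 33.275337
  t = 4.0000: CF_t = 37.000000, DF = 0.868082, PV = 32.119051
  t = 5.0000: CF_t = 37.000000, DF = 0.837917, PV = 31.002945
  t = 6.0000: CF_t = 37.000000, DF = 0.808801, PV = 29.925622
  t = 7.0000: CF_t = 37.000000, DF = 0.780696, PV = 28.885736
  t = 8.0000: CF_t = 37.000000, DF = 0.753567, PV = 27.881984
  t = 9.0000: CF_t = 37.000000, DF = 0.727381, PV = 26.913112
  t = 10.0000: CF_t = 1037.000000, DF = 0.702106, PV = 728.083522
Price P = sum_t PV_t = 1008.274844
First compute Macaulay numerator sum_t t * PV_t:
  t * PV_t at t = 1.0000: 35.714286
  t * PV_t at t = 2.0000: 68.946498
  t * PV_t at t = 3.0000: 99.826010
  t * PV_t at t = 4.0000: 128.476203
  t * PV_t at t = 5.0000: 155.014724
  t * PV_t at t = 6.0000: 179.553734
  t * PV_t at t = 7.0000: 202.200151
  t * PV_t at t = 8.0000: 223.055876
  t * PV_t at t = 9.0000: 242.218012
  t * PV_t at t = 10.0000: 7280.835222
Macaulay duration D = 8615.840715 / 1008.274844 = 8.545131
Modified duration = D / (1 + y/m) = 8.545131 / (1 + 0.036000) = 8.248196

Answer: Modified duration = 8.2482


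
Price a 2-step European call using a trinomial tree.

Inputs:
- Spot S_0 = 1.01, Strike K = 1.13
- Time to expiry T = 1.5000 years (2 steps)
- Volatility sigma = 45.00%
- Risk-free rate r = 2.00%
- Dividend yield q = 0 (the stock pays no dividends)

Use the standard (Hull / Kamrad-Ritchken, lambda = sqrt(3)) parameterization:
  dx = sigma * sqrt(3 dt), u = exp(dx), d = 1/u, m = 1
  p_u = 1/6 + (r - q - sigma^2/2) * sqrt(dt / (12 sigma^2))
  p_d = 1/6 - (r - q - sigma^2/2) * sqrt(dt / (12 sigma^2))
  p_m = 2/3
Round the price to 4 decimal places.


dt = T/N = 0.750000; dx = sigma*sqrt(3*dt) = 0.675000
u = exp(dx) = 1.964033; d = 1/u = 0.509156
p_u = 0.121528, p_m = 0.666667, p_d = 0.211806
Discount per step: exp(-r*dt) = 0.985112
Stock lattice S(k, j) with j the centered position index:
  k=0: S(0,+0) = 1.0100
  k=1: S(1,-1) = 0.5142; S(1,+0) = 1.0100; S(1,+1) = 1.9837
  k=2: S(2,-2) = 0.2618; S(2,-1) = 0.5142; S(2,+0) = 1.0100; S(2,+1) = 1.9837; S(2,+2) = 3.8960
Terminal payoffs V(N, j) = max(S_T - K, 0):
  V(2,-2) = 0.000000; V(2,-1) = 0.000000; V(2,+0) = 0.000000; V(2,+1) = 0.853673; V(2,+2) = 2.766000
Backward induction: V(k, j) = exp(-r*dt) * [p_u * V(k+1, j+1) + p_m * V(k+1, j) + p_d * V(k+1, j-1)]
  V(1,-1) = exp(-r*dt) * [p_u*0.000000 + p_m*0.000000 + p_d*0.000000] = 0.000000
  V(1,+0) = exp(-r*dt) * [p_u*0.853673 + p_m*0.000000 + p_d*0.000000] = 0.102200
  V(1,+1) = exp(-r*dt) * [p_u*2.766000 + p_m*0.853673 + p_d*0.000000] = 0.891784
  V(0,+0) = exp(-r*dt) * [p_u*0.891784 + p_m*0.102200 + p_d*0.000000] = 0.173882

Answer: Price = V(0,0) = 0.1739


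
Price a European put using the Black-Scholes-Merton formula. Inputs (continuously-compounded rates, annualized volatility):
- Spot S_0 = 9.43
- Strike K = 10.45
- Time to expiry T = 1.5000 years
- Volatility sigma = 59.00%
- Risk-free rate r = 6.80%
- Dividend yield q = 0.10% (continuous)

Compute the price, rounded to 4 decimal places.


Answer: Price = 2.6698

Derivation:
d1 = (ln(S/K) + (r - q + 0.5*sigma^2) * T) / (sigma * sqrt(T)) = 0.35824703
d2 = d1 - sigma * sqrt(T) = -0.36435244
exp(-rT) = 0.90302955; exp(-qT) = 0.99850112
P = K * exp(-rT) * N(-d2) - S_0 * exp(-qT) * N(-d1)
N(-d1) = 0.36007923; N(-d2) = 0.64220258
P = 10.4500 * 0.90302955 * 0.64220258 - 9.4300 * 0.99850112 * 0.36007923 = 2.6698


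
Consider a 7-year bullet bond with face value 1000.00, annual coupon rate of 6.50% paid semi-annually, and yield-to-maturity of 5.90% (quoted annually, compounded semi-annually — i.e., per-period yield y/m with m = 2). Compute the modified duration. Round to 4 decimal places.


Answer: Modified duration = 5.5932

Derivation:
Coupon per period c = face * coupon_rate / m = 32.500000
Periods per year m = 2; per-period yield y/m = 0.029500
Number of cashflows N = 14
Cashflows (t years, CF_t, discount factor 1/(1+y/m)^(m*t), PV):
  t = 0.5000: CF_t = 32.500000, DF = 0.971345, PV = 31.568723
  t = 1.0000: CF_t = 32.500000, DF = 0.943512, PV = 30.664131
  t = 1.5000: CF_t = 32.500000, DF = 0.916476, PV = 29.785460
  t = 2.0000: CF_t = 32.500000, DF = 0.890214, PV = 28.931967
  t = 2.5000: CF_t = 32.500000, DF = 0.864706, PV = 28.102930
  t = 3.0000: CF_t = 32.500000, DF = 0.839928, PV = 27.297650
  t = 3.5000: CF_t = 32.500000, DF = 0.815860, PV = 26.515444
  t = 4.0000: CF_t = 32.500000, DF = 0.792482, PV = 25.755652
  t = 4.5000: CF_t = 32.500000, DF = 0.769773, PV = 25.017632
  t = 5.0000: CF_t = 32.500000, DF = 0.747716, PV = 24.300760
  t = 5.5000: CF_t = 32.500000, DF = 0.726290, PV = 23.604429
  t = 6.0000: CF_t = 32.500000, DF = 0.705479, PV = 22.928052
  t = 6.5000: CF_t = 32.500000, DF = 0.685263, PV = 22.271055
  t = 7.0000: CF_t = 1032.500000, DF = 0.665627, PV = 687.260125
Price P = sum_t PV_t = 1034.004009
First compute Macaulay numerator sum_t t * PV_t:
  t * PV_t at t = 0.5000: 15.784361
  t * PV_t at t = 1.0000: 30.664131
  t * PV_t at t = 1.5000: 44.678190
  t * PV_t at t = 2.0000: 57.863933
  t * PV_t at t = 2.5000: 70.257326
  t * PV_t at t = 3.0000: 81.892949
  t * PV_t at t = 3.5000: 92.804054
  t * PV_t at t = 4.0000: 103.022609
  t * PV_t at t = 4.5000: 112.579345
  t * PV_t at t = 5.0000: 121.503799
  t * PV_t at t = 5.5000: 129.824360
  t * PV_t at t = 6.0000: 137.568309
  t * PV_t at t = 6.5000: 144.761860
  t * PV_t at t = 7.0000: 4810.820877
Macaulay duration D = 5954.026103 / 1034.004009 = 5.758223
Modified duration = D / (1 + y/m) = 5.758223 / (1 + 0.029500) = 5.593223


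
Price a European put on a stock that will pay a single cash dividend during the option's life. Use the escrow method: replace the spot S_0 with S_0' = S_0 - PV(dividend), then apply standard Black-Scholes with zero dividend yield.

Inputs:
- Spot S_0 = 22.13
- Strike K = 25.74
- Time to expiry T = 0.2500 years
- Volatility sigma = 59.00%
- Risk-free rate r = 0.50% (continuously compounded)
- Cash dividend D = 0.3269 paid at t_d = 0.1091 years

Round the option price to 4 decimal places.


PV(D) = D * exp(-r * t_d) = 0.3269 * 0.99945465 = 0.32672172
S_0' = S_0 - PV(D) = 22.1300 - 0.32672172 = 21.80327828
d1 = (ln(S_0'/K) + (r + sigma^2/2)*T) / (sigma*sqrt(T)) = -0.41092666
d2 = d1 - sigma*sqrt(T) = -0.70592666
exp(-rT) = 0.99875078
N(-d1) = 0.65943684; N(-d2) = 0.75988313
P = K * exp(-rT) * N(-d2) - S_0' * N(-d1) = 25.7400 * 0.99875078 * 0.75988313 - 21.80327828 * 0.65943684 = 5.1571

Answer: Price = 5.1571


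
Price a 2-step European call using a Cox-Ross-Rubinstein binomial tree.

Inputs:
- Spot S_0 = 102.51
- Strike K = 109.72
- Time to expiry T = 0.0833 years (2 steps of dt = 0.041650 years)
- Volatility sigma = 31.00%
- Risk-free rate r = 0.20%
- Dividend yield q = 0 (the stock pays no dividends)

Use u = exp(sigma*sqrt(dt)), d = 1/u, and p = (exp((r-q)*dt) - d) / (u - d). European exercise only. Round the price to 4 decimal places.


dt = T/N = 0.041650
u = exp(sigma*sqrt(dt)) = 1.065310; d = 1/u = 0.938694
p = (exp((r-q)*dt) - d) / (u - d) = 0.484847
Discount per step: exp(-r*dt) = 0.999917
Stock lattice S(k, i) with i counting down-moves:
  k=0: S(0,0) = 102.5100
  k=1: S(1,0) = 109.2049; S(1,1) = 96.2255
  k=2: S(2,0) = 116.3371; S(2,1) = 102.5100; S(2,2) = 90.3263
Terminal payoffs V(N, i) = max(S_T - K, 0):
  V(2,0) = 6.617100; V(2,1) = 0.000000; V(2,2) = 0.000000
Backward induction: V(k, i) = exp(-r*dt) * [p * V(k+1, i) + (1-p) * V(k+1, i+1)].
  V(1,0) = exp(-r*dt) * [p*6.617100 + (1-p)*0.000000] = 3.208012
  V(1,1) = exp(-r*dt) * [p*0.000000 + (1-p)*0.000000] = 0.000000
  V(0,0) = exp(-r*dt) * [p*3.208012 + (1-p)*0.000000] = 1.555265

Answer: Price = V(0,0) = 1.5553


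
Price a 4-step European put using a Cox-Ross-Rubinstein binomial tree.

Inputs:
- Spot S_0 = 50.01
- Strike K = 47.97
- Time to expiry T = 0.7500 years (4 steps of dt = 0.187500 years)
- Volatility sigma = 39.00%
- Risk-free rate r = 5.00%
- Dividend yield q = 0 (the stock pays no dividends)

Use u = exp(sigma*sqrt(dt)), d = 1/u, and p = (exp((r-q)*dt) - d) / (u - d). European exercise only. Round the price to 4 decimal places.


dt = T/N = 0.187500
u = exp(sigma*sqrt(dt)) = 1.183972; d = 1/u = 0.844615
p = (exp((r-q)*dt) - d) / (u - d) = 0.485637
Discount per step: exp(-r*dt) = 0.990669
Stock lattice S(k, i) with i counting down-moves:
  k=0: S(0,0) = 50.0100
  k=1: S(1,0) = 59.2104; S(1,1) = 42.2392
  k=2: S(2,0) = 70.1035; S(2,1) = 50.0100; S(2,2) = 35.6758
  k=3: S(3,0) = 83.0006; S(3,1) = 59.2104; S(3,2) = 42.2392; S(3,3) = 30.1323
  k=4: S(4,0) = 98.2704; S(4,1) = 70.1035; S(4,2) = 50.0100; S(4,3) = 35.6758; S(4,4) = 25.4502
Terminal payoffs V(N, i) = max(K - S_T, 0):
  V(4,0) = 0.000000; V(4,1) = 0.000000; V(4,2) = 0.000000; V(4,3) = 12.294183; V(4,4) = 22.519811
Backward induction: V(k, i) = exp(-r*dt) * [p * V(k+1, i) + (1-p) * V(k+1, i+1)].
  V(3,0) = exp(-r*dt) * [p*0.000000 + (1-p)*0.000000] = 0.000000
  V(3,1) = exp(-r*dt) * [p*0.000000 + (1-p)*0.000000] = 0.000000
  V(3,2) = exp(-r*dt) * [p*0.000000 + (1-p)*12.294183] = 6.264666
  V(3,3) = exp(-r*dt) * [p*12.294183 + (1-p)*22.519811] = 17.390070
  V(2,0) = exp(-r*dt) * [p*0.000000 + (1-p)*0.000000] = 0.000000
  V(2,1) = exp(-r*dt) * [p*0.000000 + (1-p)*6.264666] = 3.192245
  V(2,2) = exp(-r*dt) * [p*6.264666 + (1-p)*17.390070] = 11.875308
  V(1,0) = exp(-r*dt) * [p*0.000000 + (1-p)*3.192245] = 1.626651
  V(1,1) = exp(-r*dt) * [p*3.192245 + (1-p)*11.875308] = 7.587029
  V(0,0) = exp(-r*dt) * [p*1.626651 + (1-p)*7.587029] = 4.648663

Answer: Price = V(0,0) = 4.6487


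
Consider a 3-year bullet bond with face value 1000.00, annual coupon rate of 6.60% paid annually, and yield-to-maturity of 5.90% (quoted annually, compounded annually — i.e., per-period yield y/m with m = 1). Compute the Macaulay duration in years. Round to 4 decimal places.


Coupon per period c = face * coupon_rate / m = 66.000000
Periods per year m = 1; per-period yield y/m = 0.059000
Number of cashflows N = 3
Cashflows (t years, CF_t, discount factor 1/(1+y/m)^(m*t), PV):
  t = 1.0000: CF_t = 66.000000, DF = 0.944287, PV = 62.322946
  t = 2.0000: CF_t = 66.000000, DF = 0.891678, PV = 58.850752
  t = 3.0000: CF_t = 1066.000000, DF = 0.842000, PV = 897.572058
Price P = sum_t PV_t = 1018.745756
Macaulay numerator sum_t t * PV_t:
  t * PV_t at t = 1.0000: 62.322946
  t * PV_t at t = 2.0000: 117.701504
  t * PV_t at t = 3.0000: 2692.716175
Macaulay duration D = (sum_t t * PV_t) / P = 2872.740625 / 1018.745756 = 2.819880

Answer: Macaulay duration = 2.8199 years


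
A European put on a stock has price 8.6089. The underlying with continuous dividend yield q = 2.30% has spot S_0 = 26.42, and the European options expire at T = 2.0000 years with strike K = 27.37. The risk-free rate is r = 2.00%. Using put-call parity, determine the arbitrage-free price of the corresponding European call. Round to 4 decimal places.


Answer: Call price = 7.5443

Derivation:
Put-call parity: C - P = S_0 * exp(-qT) - K * exp(-rT).
S_0 * exp(-qT) = 26.4200 * 0.95504196 = 25.23220864
K * exp(-rT) = 27.3700 * 0.96078944 = 26.29680695
C = P + S*exp(-qT) - K*exp(-rT)
C = 8.6089 + 25.23220864 - 26.29680695 = 7.5443


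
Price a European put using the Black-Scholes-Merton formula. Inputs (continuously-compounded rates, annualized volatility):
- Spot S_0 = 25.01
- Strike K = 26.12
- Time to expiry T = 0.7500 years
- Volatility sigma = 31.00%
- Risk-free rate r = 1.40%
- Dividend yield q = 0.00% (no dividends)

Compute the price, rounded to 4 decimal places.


d1 = (ln(S/K) + (r - q + 0.5*sigma^2) * T) / (sigma * sqrt(T)) = 0.01159148
d2 = d1 - sigma * sqrt(T) = -0.25687639
exp(-rT) = 0.98955493; exp(-qT) = 1.00000000
P = K * exp(-rT) * N(-d2) - S_0 * exp(-qT) * N(-d1)
N(-d1) = 0.49537577; N(-d2) = 0.60136290
P = 26.1200 * 0.98955493 * 0.60136290 - 25.0100 * 1.00000000 * 0.49537577 = 3.1542

Answer: Price = 3.1542


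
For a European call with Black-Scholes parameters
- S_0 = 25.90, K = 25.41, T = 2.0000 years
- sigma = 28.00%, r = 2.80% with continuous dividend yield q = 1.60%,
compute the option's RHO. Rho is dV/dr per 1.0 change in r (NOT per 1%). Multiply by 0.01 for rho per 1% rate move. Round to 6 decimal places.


Answer: Rho = 22.319482

Derivation:
d1 = 0.3068342682; d2 = -0.0891455293
phi(d1) = 0.3805977761; exp(-qT) = 0.9685065821; exp(-rT) = 0.9455391359
N(d2) = 0.4644831271
Rho = K*T*exp(-rT)*N(d2) = 25.4100 * 2.0000 * 0.9455391359 * 0.4644831271 = 22.319482


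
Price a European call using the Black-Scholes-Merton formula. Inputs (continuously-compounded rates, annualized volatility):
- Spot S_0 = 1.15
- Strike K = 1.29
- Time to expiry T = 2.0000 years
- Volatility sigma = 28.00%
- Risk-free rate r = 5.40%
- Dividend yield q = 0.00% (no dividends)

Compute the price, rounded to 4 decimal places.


d1 = (ln(S/K) + (r - q + 0.5*sigma^2) * T) / (sigma * sqrt(T)) = 0.18061458
d2 = d1 - sigma * sqrt(T) = -0.21536522
exp(-rT) = 0.89762760; exp(-qT) = 1.00000000
C = S_0 * exp(-qT) * N(d1) - K * exp(-rT) * N(d2)
N(d1) = 0.57166494; N(d2) = 0.41474129
C = 1.1500 * 1.00000000 * 0.57166494 - 1.2900 * 0.89762760 * 0.41474129 = 0.1772

Answer: Price = 0.1772


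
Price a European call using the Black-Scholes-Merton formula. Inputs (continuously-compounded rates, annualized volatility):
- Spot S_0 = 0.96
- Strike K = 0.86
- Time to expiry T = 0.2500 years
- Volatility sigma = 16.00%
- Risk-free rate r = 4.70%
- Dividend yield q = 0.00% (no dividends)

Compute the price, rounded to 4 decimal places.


Answer: Price = 0.1121

Derivation:
d1 = (ln(S/K) + (r - q + 0.5*sigma^2) * T) / (sigma * sqrt(T)) = 1.56188619
d2 = d1 - sigma * sqrt(T) = 1.48188619
exp(-rT) = 0.98831876; exp(-qT) = 1.00000000
C = S_0 * exp(-qT) * N(d1) - K * exp(-rT) * N(d2)
N(d1) = 0.94084260; N(d2) = 0.93081471
C = 0.9600 * 1.00000000 * 0.94084260 - 0.8600 * 0.98831876 * 0.93081471 = 0.1121


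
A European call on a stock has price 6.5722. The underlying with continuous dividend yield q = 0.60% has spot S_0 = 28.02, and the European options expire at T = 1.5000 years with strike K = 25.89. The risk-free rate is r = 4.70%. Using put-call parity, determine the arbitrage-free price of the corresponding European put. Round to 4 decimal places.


Answer: Put price = 2.9309

Derivation:
Put-call parity: C - P = S_0 * exp(-qT) - K * exp(-rT).
S_0 * exp(-qT) = 28.0200 * 0.99104038 = 27.76895141
K * exp(-rT) = 25.8900 * 0.93192774 = 24.12760918
P = C - S*exp(-qT) + K*exp(-rT)
P = 6.5722 - 27.76895141 + 24.12760918 = 2.9309


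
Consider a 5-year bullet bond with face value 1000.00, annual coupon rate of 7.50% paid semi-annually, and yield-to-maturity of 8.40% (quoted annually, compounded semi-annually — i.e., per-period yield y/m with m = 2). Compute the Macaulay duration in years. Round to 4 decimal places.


Coupon per period c = face * coupon_rate / m = 37.500000
Periods per year m = 2; per-period yield y/m = 0.042000
Number of cashflows N = 10
Cashflows (t years, CF_t, discount factor 1/(1+y/m)^(m*t), PV):
  t = 0.5000: CF_t = 37.500000, DF = 0.959693, PV = 35.988484
  t = 1.0000: CF_t = 37.500000, DF = 0.921010, PV = 34.537892
  t = 1.5000: CF_t = 37.500000, DF = 0.883887, PV = 33.145770
  t = 2.0000: CF_t = 37.500000, DF = 0.848260, PV = 31.809760
  t = 2.5000: CF_t = 37.500000, DF = 0.814069, PV = 30.527601
  t = 3.0000: CF_t = 37.500000, DF = 0.781257, PV = 29.297122
  t = 3.5000: CF_t = 37.500000, DF = 0.749766, PV = 28.116240
  t = 4.0000: CF_t = 37.500000, DF = 0.719545, PV = 26.982955
  t = 4.5000: CF_t = 37.500000, DF = 0.690543, PV = 25.895351
  t = 5.0000: CF_t = 1037.500000, DF = 0.662709, PV = 687.560495
Price P = sum_t PV_t = 963.861669
Macaulay numerator sum_t t * PV_t:
  t * PV_t at t = 0.5000: 17.994242
  t * PV_t at t = 1.0000: 34.537892
  t * PV_t at t = 1.5000: 49.718655
  t * PV_t at t = 2.0000: 63.619520
  t * PV_t at t = 2.5000: 76.319002
  t * PV_t at t = 3.0000: 87.891365
  t * PV_t at t = 3.5000: 98.406838
  t * PV_t at t = 4.0000: 107.931822
  t * PV_t at t = 4.5000: 116.529078
  t * PV_t at t = 5.0000: 3437.802476
Macaulay duration D = (sum_t t * PV_t) / P = 4090.750890 / 963.861669 = 4.244127

Answer: Macaulay duration = 4.2441 years


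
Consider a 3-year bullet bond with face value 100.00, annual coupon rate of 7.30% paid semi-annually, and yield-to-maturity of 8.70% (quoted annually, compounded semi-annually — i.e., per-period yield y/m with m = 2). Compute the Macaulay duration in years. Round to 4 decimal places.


Answer: Macaulay duration = 2.7425 years

Derivation:
Coupon per period c = face * coupon_rate / m = 3.650000
Periods per year m = 2; per-period yield y/m = 0.043500
Number of cashflows N = 6
Cashflows (t years, CF_t, discount factor 1/(1+y/m)^(m*t), PV):
  t = 0.5000: CF_t = 3.650000, DF = 0.958313, PV = 3.497844
  t = 1.0000: CF_t = 3.650000, DF = 0.918365, PV = 3.352030
  t = 1.5000: CF_t = 3.650000, DF = 0.880081, PV = 3.212296
  t = 2.0000: CF_t = 3.650000, DF = 0.843393, PV = 3.078386
  t = 2.5000: CF_t = 3.650000, DF = 0.808235, PV = 2.950058
  t = 3.0000: CF_t = 103.650000, DF = 0.774543, PV = 80.281335
Price P = sum_t PV_t = 96.371949
Macaulay numerator sum_t t * PV_t:
  t * PV_t at t = 0.5000: 1.748922
  t * PV_t at t = 1.0000: 3.352030
  t * PV_t at t = 1.5000: 4.818443
  t * PV_t at t = 2.0000: 6.156772
  t * PV_t at t = 2.5000: 7.375146
  t * PV_t at t = 3.0000: 240.844005
Macaulay duration D = (sum_t t * PV_t) / P = 264.295318 / 96.371949 = 2.742451


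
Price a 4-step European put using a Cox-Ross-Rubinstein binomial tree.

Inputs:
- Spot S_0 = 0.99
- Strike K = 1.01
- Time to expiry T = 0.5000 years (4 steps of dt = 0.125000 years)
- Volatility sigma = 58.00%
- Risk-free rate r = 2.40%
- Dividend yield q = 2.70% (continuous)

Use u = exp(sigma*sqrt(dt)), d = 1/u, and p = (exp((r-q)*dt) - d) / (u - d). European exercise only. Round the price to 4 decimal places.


dt = T/N = 0.125000
u = exp(sigma*sqrt(dt)) = 1.227600; d = 1/u = 0.814598
p = (exp((r-q)*dt) - d) / (u - d) = 0.448006
Discount per step: exp(-r*dt) = 0.997004
Stock lattice S(k, i) with i counting down-moves:
  k=0: S(0,0) = 0.9900
  k=1: S(1,0) = 1.2153; S(1,1) = 0.8065
  k=2: S(2,0) = 1.4919; S(2,1) = 0.9900; S(2,2) = 0.6569
  k=3: S(3,0) = 1.8315; S(3,1) = 1.2153; S(3,2) = 0.8065; S(3,3) = 0.5351
  k=4: S(4,0) = 2.2483; S(4,1) = 1.4919; S(4,2) = 0.9900; S(4,3) = 0.6569; S(4,4) = 0.4359
Terminal payoffs V(N, i) = max(K - S_T, 0):
  V(4,0) = 0.000000; V(4,1) = 0.000000; V(4,2) = 0.020000; V(4,3) = 0.353066; V(4,4) = 0.574079
Backward induction: V(k, i) = exp(-r*dt) * [p * V(k+1, i) + (1-p) * V(k+1, i+1)].
  V(3,0) = exp(-r*dt) * [p*0.000000 + (1-p)*0.000000] = 0.000000
  V(3,1) = exp(-r*dt) * [p*0.000000 + (1-p)*0.020000] = 0.011007
  V(3,2) = exp(-r*dt) * [p*0.020000 + (1-p)*0.353066] = 0.203240
  V(3,3) = exp(-r*dt) * [p*0.353066 + (1-p)*0.574079] = 0.473641
  V(2,0) = exp(-r*dt) * [p*0.000000 + (1-p)*0.011007] = 0.006057
  V(2,1) = exp(-r*dt) * [p*0.011007 + (1-p)*0.203240] = 0.116768
  V(2,2) = exp(-r*dt) * [p*0.203240 + (1-p)*0.473641] = 0.351444
  V(1,0) = exp(-r*dt) * [p*0.006057 + (1-p)*0.116768] = 0.066968
  V(1,1) = exp(-r*dt) * [p*0.116768 + (1-p)*0.351444] = 0.245570
  V(0,0) = exp(-r*dt) * [p*0.066968 + (1-p)*0.245570] = 0.165059

Answer: Price = V(0,0) = 0.1651


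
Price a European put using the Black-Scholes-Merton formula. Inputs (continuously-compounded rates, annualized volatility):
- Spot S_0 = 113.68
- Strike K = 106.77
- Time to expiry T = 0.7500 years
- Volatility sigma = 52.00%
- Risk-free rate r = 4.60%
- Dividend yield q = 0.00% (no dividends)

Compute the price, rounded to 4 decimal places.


Answer: Price = 14.4890

Derivation:
d1 = (ln(S/K) + (r - q + 0.5*sigma^2) * T) / (sigma * sqrt(T)) = 0.44103009
d2 = d1 - sigma * sqrt(T) = -0.00930312
exp(-rT) = 0.96608834; exp(-qT) = 1.00000000
P = K * exp(-rT) * N(-d2) - S_0 * exp(-qT) * N(-d1)
N(-d1) = 0.32959561; N(-d2) = 0.50371135
P = 106.7700 * 0.96608834 * 0.50371135 - 113.6800 * 1.00000000 * 0.32959561 = 14.4890


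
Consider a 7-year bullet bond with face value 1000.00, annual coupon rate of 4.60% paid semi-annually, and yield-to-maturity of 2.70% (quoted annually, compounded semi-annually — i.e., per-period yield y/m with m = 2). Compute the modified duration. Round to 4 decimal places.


Answer: Modified duration = 6.0442

Derivation:
Coupon per period c = face * coupon_rate / m = 23.000000
Periods per year m = 2; per-period yield y/m = 0.013500
Number of cashflows N = 14
Cashflows (t years, CF_t, discount factor 1/(1+y/m)^(m*t), PV):
  t = 0.5000: CF_t = 23.000000, DF = 0.986680, PV = 22.693636
  t = 1.0000: CF_t = 23.000000, DF = 0.973537, PV = 22.391353
  t = 1.5000: CF_t = 23.000000, DF = 0.960569, PV = 22.093096
  t = 2.0000: CF_t = 23.000000, DF = 0.947774, PV = 21.798812
  t = 2.5000: CF_t = 23.000000, DF = 0.935150, PV = 21.508448
  t = 3.0000: CF_t = 23.000000, DF = 0.922694, PV = 21.221952
  t = 3.5000: CF_t = 23.000000, DF = 0.910403, PV = 20.939271
  t = 4.0000: CF_t = 23.000000, DF = 0.898276, PV = 20.660357
  t = 4.5000: CF_t = 23.000000, DF = 0.886311, PV = 20.385157
  t = 5.0000: CF_t = 23.000000, DF = 0.874505, PV = 20.113623
  t = 5.5000: CF_t = 23.000000, DF = 0.862857, PV = 19.845706
  t = 6.0000: CF_t = 23.000000, DF = 0.851363, PV = 19.581358
  t = 6.5000: CF_t = 23.000000, DF = 0.840023, PV = 19.320530
  t = 7.0000: CF_t = 1023.000000, DF = 0.828834, PV = 847.896986
Price P = sum_t PV_t = 1120.450283
First compute Macaulay numerator sum_t t * PV_t:
  t * PV_t at t = 0.5000: 11.346818
  t * PV_t at t = 1.0000: 22.391353
  t * PV_t at t = 1.5000: 33.139644
  t * PV_t at t = 2.0000: 43.597624
  t * PV_t at t = 2.5000: 53.771120
  t * PV_t at t = 3.0000: 63.665855
  t * PV_t at t = 3.5000: 73.287450
  t * PV_t at t = 4.0000: 82.641426
  t * PV_t at t = 4.5000: 91.733206
  t * PV_t at t = 5.0000: 100.568115
  t * PV_t at t = 5.5000: 109.151383
  t * PV_t at t = 6.0000: 117.488146
  t * PV_t at t = 6.5000: 125.583448
  t * PV_t at t = 7.0000: 5935.278899
Macaulay duration D = 6863.644486 / 1120.450283 = 6.125791
Modified duration = D / (1 + y/m) = 6.125791 / (1 + 0.013500) = 6.044195


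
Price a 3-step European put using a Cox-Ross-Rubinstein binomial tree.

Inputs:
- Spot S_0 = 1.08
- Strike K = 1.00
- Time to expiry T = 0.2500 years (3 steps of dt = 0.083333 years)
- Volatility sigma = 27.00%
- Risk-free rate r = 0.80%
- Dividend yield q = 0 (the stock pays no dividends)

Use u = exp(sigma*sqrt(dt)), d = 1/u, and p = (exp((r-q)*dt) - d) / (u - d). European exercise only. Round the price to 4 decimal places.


Answer: Price = V(0,0) = 0.0202

Derivation:
dt = T/N = 0.083333
u = exp(sigma*sqrt(dt)) = 1.081060; d = 1/u = 0.925018
p = (exp((r-q)*dt) - d) / (u - d) = 0.484798
Discount per step: exp(-r*dt) = 0.999334
Stock lattice S(k, i) with i counting down-moves:
  k=0: S(0,0) = 1.0800
  k=1: S(1,0) = 1.1675; S(1,1) = 0.9990
  k=2: S(2,0) = 1.2622; S(2,1) = 1.0800; S(2,2) = 0.9241
  k=3: S(3,0) = 1.3645; S(3,1) = 1.1675; S(3,2) = 0.9990; S(3,3) = 0.8548
Terminal payoffs V(N, i) = max(K - S_T, 0):
  V(3,0) = 0.000000; V(3,1) = 0.000000; V(3,2) = 0.000981; V(3,3) = 0.145181
Backward induction: V(k, i) = exp(-r*dt) * [p * V(k+1, i) + (1-p) * V(k+1, i+1)].
  V(2,0) = exp(-r*dt) * [p*0.000000 + (1-p)*0.000000] = 0.000000
  V(2,1) = exp(-r*dt) * [p*0.000000 + (1-p)*0.000981] = 0.000505
  V(2,2) = exp(-r*dt) * [p*0.000981 + (1-p)*0.145181] = 0.075223
  V(1,0) = exp(-r*dt) * [p*0.000000 + (1-p)*0.000505] = 0.000260
  V(1,1) = exp(-r*dt) * [p*0.000505 + (1-p)*0.075223] = 0.038974
  V(0,0) = exp(-r*dt) * [p*0.000260 + (1-p)*0.038974] = 0.020192


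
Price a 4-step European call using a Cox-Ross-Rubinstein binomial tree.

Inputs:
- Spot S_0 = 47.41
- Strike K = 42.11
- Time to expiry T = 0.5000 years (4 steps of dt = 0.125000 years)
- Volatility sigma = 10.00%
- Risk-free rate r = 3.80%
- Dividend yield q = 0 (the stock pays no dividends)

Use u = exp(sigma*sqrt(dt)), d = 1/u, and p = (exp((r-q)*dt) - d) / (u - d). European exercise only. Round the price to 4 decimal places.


dt = T/N = 0.125000
u = exp(sigma*sqrt(dt)) = 1.035988; d = 1/u = 0.965262
p = (exp((r-q)*dt) - d) / (u - d) = 0.558483
Discount per step: exp(-r*dt) = 0.995261
Stock lattice S(k, i) with i counting down-moves:
  k=0: S(0,0) = 47.4100
  k=1: S(1,0) = 49.1162; S(1,1) = 45.7631
  k=2: S(2,0) = 50.8838; S(2,1) = 47.4100; S(2,2) = 44.1734
  k=3: S(3,0) = 52.7150; S(3,1) = 49.1162; S(3,2) = 45.7631; S(3,3) = 42.6389
  k=4: S(4,0) = 54.6120; S(4,1) = 50.8838; S(4,2) = 47.4100; S(4,3) = 44.1734; S(4,4) = 41.1577
Terminal payoffs V(N, i) = max(S_T - K, 0):
  V(4,0) = 12.502049; V(4,1) = 8.773762; V(4,2) = 5.300000; V(4,3) = 2.063387; V(4,4) = 0.000000
Backward induction: V(k, i) = exp(-r*dt) * [p * V(k+1, i) + (1-p) * V(k+1, i+1)].
  V(3,0) = exp(-r*dt) * [p*12.502049 + (1-p)*8.773762] = 10.804503
  V(3,1) = exp(-r*dt) * [p*8.773762 + (1-p)*5.300000] = 7.205728
  V(3,2) = exp(-r*dt) * [p*5.300000 + (1-p)*2.063387] = 3.852637
  V(3,3) = exp(-r*dt) * [p*2.063387 + (1-p)*0.000000] = 1.146906
  V(2,0) = exp(-r*dt) * [p*10.804503 + (1-p)*7.205728] = 9.171913
  V(2,1) = exp(-r*dt) * [p*7.205728 + (1-p)*3.852637] = 5.698151
  V(2,2) = exp(-r*dt) * [p*3.852637 + (1-p)*1.146906] = 2.645415
  V(1,0) = exp(-r*dt) * [p*9.171913 + (1-p)*5.698151] = 7.601992
  V(1,1) = exp(-r*dt) * [p*5.698151 + (1-p)*2.645415] = 4.329701
  V(0,0) = exp(-r*dt) * [p*7.601992 + (1-p)*4.329701] = 6.128043

Answer: Price = V(0,0) = 6.1280


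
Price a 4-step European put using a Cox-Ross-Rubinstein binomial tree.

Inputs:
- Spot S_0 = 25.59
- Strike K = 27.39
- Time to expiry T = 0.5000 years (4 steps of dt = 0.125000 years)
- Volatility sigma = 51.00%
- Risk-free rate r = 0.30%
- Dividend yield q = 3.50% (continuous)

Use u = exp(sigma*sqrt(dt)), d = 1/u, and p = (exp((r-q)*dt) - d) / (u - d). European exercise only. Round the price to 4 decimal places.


Answer: Price = V(0,0) = 4.9932

Derivation:
dt = T/N = 0.125000
u = exp(sigma*sqrt(dt)) = 1.197591; d = 1/u = 0.835009
p = (exp((r-q)*dt) - d) / (u - d) = 0.444034
Discount per step: exp(-r*dt) = 0.999625
Stock lattice S(k, i) with i counting down-moves:
  k=0: S(0,0) = 25.5900
  k=1: S(1,0) = 30.6464; S(1,1) = 21.3679
  k=2: S(2,0) = 36.7018; S(2,1) = 25.5900; S(2,2) = 17.8424
  k=3: S(3,0) = 43.9538; S(3,1) = 30.6464; S(3,2) = 21.3679; S(3,3) = 14.8986
  k=4: S(4,0) = 52.6386; S(4,1) = 36.7018; S(4,2) = 25.5900; S(4,3) = 17.8424; S(4,4) = 12.4404
Terminal payoffs V(N, i) = max(K - S_T, 0):
  V(4,0) = 0.000000; V(4,1) = 0.000000; V(4,2) = 1.800000; V(4,3) = 9.547608; V(4,4) = 14.949557
Backward induction: V(k, i) = exp(-r*dt) * [p * V(k+1, i) + (1-p) * V(k+1, i+1)].
  V(3,0) = exp(-r*dt) * [p*0.000000 + (1-p)*0.000000] = 0.000000
  V(3,1) = exp(-r*dt) * [p*0.000000 + (1-p)*1.800000] = 1.000364
  V(3,2) = exp(-r*dt) * [p*1.800000 + (1-p)*9.547608] = 6.105119
  V(3,3) = exp(-r*dt) * [p*9.547608 + (1-p)*14.949557] = 12.546204
  V(2,0) = exp(-r*dt) * [p*0.000000 + (1-p)*1.000364] = 0.555960
  V(2,1) = exp(-r*dt) * [p*1.000364 + (1-p)*6.105119] = 3.836997
  V(2,2) = exp(-r*dt) * [p*6.105119 + (1-p)*12.546204] = 9.682513
  V(1,0) = exp(-r*dt) * [p*0.555960 + (1-p)*3.836997] = 2.379213
  V(1,1) = exp(-r*dt) * [p*3.836997 + (1-p)*9.682513] = 7.084250
  V(0,0) = exp(-r*dt) * [p*2.379213 + (1-p)*7.084250] = 4.993182


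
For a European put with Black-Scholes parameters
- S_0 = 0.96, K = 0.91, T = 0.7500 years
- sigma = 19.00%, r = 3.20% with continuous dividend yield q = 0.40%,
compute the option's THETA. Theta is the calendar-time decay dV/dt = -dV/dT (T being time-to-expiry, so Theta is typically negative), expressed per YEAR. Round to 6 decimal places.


Answer: Theta = -0.027329

Derivation:
d1 = 0.5349678061; d2 = 0.3704229794
phi(d1) = 0.3457519011; exp(-qT) = 0.9970044955; exp(-rT) = 0.9762857098
Theta = -S*exp(-qT)*phi(d1)*sigma/(2*sqrt(T)) + r*K*exp(-rT)*N(-d2) - q*S*exp(-qT)*N(-d1)
N(-d1) = 0.2963360597; N(-d2) = 0.3555336773; sqrt(T) = 0.8660254038
Term 1 = -0.9600 * 0.9970044955 * 0.3457519011 * 0.1900 / (2 * 0.8660254038) = -0.0363016111
Term 2 = 0.0320 * 0.9100 * 0.9762857098 * 0.3555336773 = 0.0101076233
Term 3 = -0.0040 * 0.9600 * 0.9970044955 * 0.2963360597 = -0.0011345218
Theta = -0.0363016111 + (0.0101076233) + (-0.0011345218) = -0.027329


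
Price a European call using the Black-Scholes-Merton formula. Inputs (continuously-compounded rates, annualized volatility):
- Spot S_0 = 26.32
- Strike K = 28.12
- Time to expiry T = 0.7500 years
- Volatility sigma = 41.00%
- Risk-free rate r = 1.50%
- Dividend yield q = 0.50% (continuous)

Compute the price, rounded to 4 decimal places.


d1 = (ln(S/K) + (r - q + 0.5*sigma^2) * T) / (sigma * sqrt(T)) = 0.01235118
d2 = d1 - sigma * sqrt(T) = -0.34271923
exp(-rT) = 0.98881304; exp(-qT) = 0.99625702
C = S_0 * exp(-qT) * N(d1) - K * exp(-rT) * N(d2)
N(d1) = 0.50492728; N(d2) = 0.36590485
C = 26.3200 * 0.99625702 * 0.50492728 - 28.1200 * 0.98881304 * 0.36590485 = 3.0658

Answer: Price = 3.0658


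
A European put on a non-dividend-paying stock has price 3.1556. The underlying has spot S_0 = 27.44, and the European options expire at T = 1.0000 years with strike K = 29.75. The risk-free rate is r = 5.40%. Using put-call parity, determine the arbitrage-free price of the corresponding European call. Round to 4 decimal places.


Answer: Call price = 2.4095

Derivation:
Put-call parity: C - P = S_0 * exp(-qT) - K * exp(-rT).
S_0 * exp(-qT) = 27.4400 * 1.00000000 = 27.44000000
K * exp(-rT) = 29.7500 * 0.94743211 = 28.18610517
C = P + S*exp(-qT) - K*exp(-rT)
C = 3.1556 + 27.44000000 - 28.18610517 = 2.4095


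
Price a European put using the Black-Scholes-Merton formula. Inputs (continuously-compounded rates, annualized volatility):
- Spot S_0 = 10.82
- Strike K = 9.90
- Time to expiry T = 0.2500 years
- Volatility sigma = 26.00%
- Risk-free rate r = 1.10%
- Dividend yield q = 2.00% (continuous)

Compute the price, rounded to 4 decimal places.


Answer: Price = 0.2024

Derivation:
d1 = (ln(S/K) + (r - q + 0.5*sigma^2) * T) / (sigma * sqrt(T)) = 0.73124243
d2 = d1 - sigma * sqrt(T) = 0.60124243
exp(-rT) = 0.99725378; exp(-qT) = 0.99501248
P = K * exp(-rT) * N(-d2) - S_0 * exp(-qT) * N(-d1)
N(-d1) = 0.23231554; N(-d2) = 0.27383926
P = 9.9000 * 0.99725378 * 0.27383926 - 10.8200 * 0.99501248 * 0.23231554 = 0.2024


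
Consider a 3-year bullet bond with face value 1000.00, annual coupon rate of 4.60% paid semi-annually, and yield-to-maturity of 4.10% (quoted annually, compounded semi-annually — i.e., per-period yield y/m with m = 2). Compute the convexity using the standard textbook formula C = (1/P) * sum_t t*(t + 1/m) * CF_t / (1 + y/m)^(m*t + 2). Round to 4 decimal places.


Answer: Convexity = 9.3575

Derivation:
Coupon per period c = face * coupon_rate / m = 23.000000
Periods per year m = 2; per-period yield y/m = 0.020500
Number of cashflows N = 6
Cashflows (t years, CF_t, discount factor 1/(1+y/m)^(m*t), PV):
  t = 0.5000: CF_t = 23.000000, DF = 0.979912, PV = 22.537972
  t = 1.0000: CF_t = 23.000000, DF = 0.960227, PV = 22.085224
  t = 1.5000: CF_t = 23.000000, DF = 0.940938, PV = 21.641572
  t = 2.0000: CF_t = 23.000000, DF = 0.922036, PV = 21.206832
  t = 2.5000: CF_t = 23.000000, DF = 0.903514, PV = 20.780825
  t = 3.0000: CF_t = 1023.000000, DF = 0.885364, PV = 905.727553
Price P = sum_t PV_t = 1013.979978
Convexity numerator sum_t t*(t + 1/m) * CF_t / (1+y/m)^(m*t + 2):
  t = 0.5000: term = 10.820786
  t = 1.0000: term = 31.810248
  t = 1.5000: term = 62.342476
  t = 2.0000: term = 101.816880
  t = 2.5000: term = 149.657345
  t = 3.0000: term = 9131.893972
Convexity = (1/P) * sum = 9488.341707 / 1013.979978 = 9.357524


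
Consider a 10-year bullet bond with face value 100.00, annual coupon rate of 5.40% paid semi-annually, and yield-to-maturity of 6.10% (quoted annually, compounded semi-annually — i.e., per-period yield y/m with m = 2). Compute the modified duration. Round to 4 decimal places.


Answer: Modified duration = 7.5571

Derivation:
Coupon per period c = face * coupon_rate / m = 2.700000
Periods per year m = 2; per-period yield y/m = 0.030500
Number of cashflows N = 20
Cashflows (t years, CF_t, discount factor 1/(1+y/m)^(m*t), PV):
  t = 0.5000: CF_t = 2.700000, DF = 0.970403, PV = 2.620087
  t = 1.0000: CF_t = 2.700000, DF = 0.941681, PV = 2.542540
  t = 1.5000: CF_t = 2.700000, DF = 0.913810, PV = 2.467288
  t = 2.0000: CF_t = 2.700000, DF = 0.886764, PV = 2.394263
  t = 2.5000: CF_t = 2.700000, DF = 0.860518, PV = 2.323399
  t = 3.0000: CF_t = 2.700000, DF = 0.835049, PV = 2.254633
  t = 3.5000: CF_t = 2.700000, DF = 0.810334, PV = 2.187902
  t = 4.0000: CF_t = 2.700000, DF = 0.786350, PV = 2.123146
  t = 4.5000: CF_t = 2.700000, DF = 0.763076, PV = 2.060306
  t = 5.0000: CF_t = 2.700000, DF = 0.740491, PV = 1.999327
  t = 5.5000: CF_t = 2.700000, DF = 0.718575, PV = 1.940152
  t = 6.0000: CF_t = 2.700000, DF = 0.697307, PV = 1.882729
  t = 6.5000: CF_t = 2.700000, DF = 0.676669, PV = 1.827005
  t = 7.0000: CF_t = 2.700000, DF = 0.656641, PV = 1.772931
  t = 7.5000: CF_t = 2.700000, DF = 0.637206, PV = 1.720457
  t = 8.0000: CF_t = 2.700000, DF = 0.618347, PV = 1.669536
  t = 8.5000: CF_t = 2.700000, DF = 0.600045, PV = 1.620122
  t = 9.0000: CF_t = 2.700000, DF = 0.582286, PV = 1.572171
  t = 9.5000: CF_t = 2.700000, DF = 0.565052, PV = 1.525639
  t = 10.0000: CF_t = 102.700000, DF = 0.548328, PV = 56.313241
Price P = sum_t PV_t = 94.816874
First compute Macaulay numerator sum_t t * PV_t:
  t * PV_t at t = 0.5000: 1.310044
  t * PV_t at t = 1.0000: 2.542540
  t * PV_t at t = 1.5000: 3.700931
  t * PV_t at t = 2.0000: 4.788525
  t * PV_t at t = 2.5000: 5.808497
  t * PV_t at t = 3.0000: 6.763898
  t * PV_t at t = 3.5000: 7.657656
  t * PV_t at t = 4.0000: 8.492583
  t * PV_t at t = 4.5000: 9.271379
  t * PV_t at t = 5.0000: 9.996634
  t * PV_t at t = 5.5000: 10.670837
  t * PV_t at t = 6.0000: 11.296374
  t * PV_t at t = 6.5000: 11.875535
  t * PV_t at t = 7.0000: 12.410517
  t * PV_t at t = 7.5000: 12.903427
  t * PV_t at t = 8.0000: 13.356289
  t * PV_t at t = 8.5000: 13.771041
  t * PV_t at t = 9.0000: 14.149541
  t * PV_t at t = 9.5000: 14.493572
  t * PV_t at t = 10.0000: 563.132408
Macaulay duration D = 738.392227 / 94.816874 = 7.787561
Modified duration = D / (1 + y/m) = 7.787561 / (1 + 0.030500) = 7.557071


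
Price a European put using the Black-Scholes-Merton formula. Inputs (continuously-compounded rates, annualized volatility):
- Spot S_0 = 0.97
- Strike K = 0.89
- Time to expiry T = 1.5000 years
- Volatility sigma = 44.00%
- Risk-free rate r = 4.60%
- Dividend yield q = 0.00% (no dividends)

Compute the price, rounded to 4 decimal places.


Answer: Price = 0.1292

Derivation:
d1 = (ln(S/K) + (r - q + 0.5*sigma^2) * T) / (sigma * sqrt(T)) = 0.55721180
d2 = d1 - sigma * sqrt(T) = 0.01832406
exp(-rT) = 0.93332668; exp(-qT) = 1.00000000
P = K * exp(-rT) * N(-d2) - S_0 * exp(-qT) * N(-d1)
N(-d1) = 0.28869136; N(-d2) = 0.49269017
P = 0.8900 * 0.93332668 * 0.49269017 - 0.9700 * 1.00000000 * 0.28869136 = 0.1292


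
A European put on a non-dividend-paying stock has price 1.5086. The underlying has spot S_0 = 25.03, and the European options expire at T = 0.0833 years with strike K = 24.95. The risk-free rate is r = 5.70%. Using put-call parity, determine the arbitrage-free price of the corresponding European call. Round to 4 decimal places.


Put-call parity: C - P = S_0 * exp(-qT) - K * exp(-rT).
S_0 * exp(-qT) = 25.0300 * 1.00000000 = 25.03000000
K * exp(-rT) = 24.9500 * 0.99526315 = 24.83181570
C = P + S*exp(-qT) - K*exp(-rT)
C = 1.5086 + 25.03000000 - 24.83181570 = 1.7068

Answer: Call price = 1.7068


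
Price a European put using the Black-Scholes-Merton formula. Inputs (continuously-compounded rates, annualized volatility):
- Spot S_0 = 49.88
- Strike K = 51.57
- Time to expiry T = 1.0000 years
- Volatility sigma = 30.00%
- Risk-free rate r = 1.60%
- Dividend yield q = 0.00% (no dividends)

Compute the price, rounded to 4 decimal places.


Answer: Price = 6.4451

Derivation:
d1 = (ln(S/K) + (r - q + 0.5*sigma^2) * T) / (sigma * sqrt(T)) = 0.09226671
d2 = d1 - sigma * sqrt(T) = -0.20773329
exp(-rT) = 0.98412732; exp(-qT) = 1.00000000
P = K * exp(-rT) * N(-d2) - S_0 * exp(-qT) * N(-d1)
N(-d1) = 0.46324307; N(-d2) = 0.58228139
P = 51.5700 * 0.98412732 * 0.58228139 - 49.8800 * 1.00000000 * 0.46324307 = 6.4451
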